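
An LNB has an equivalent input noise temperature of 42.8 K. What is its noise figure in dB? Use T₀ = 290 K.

F = 1 + T_e/T₀ = 1 + 42.8/290 = 1.14759
NF = 10 log₁₀(1.14759) = 0.598 dB

0.598 dB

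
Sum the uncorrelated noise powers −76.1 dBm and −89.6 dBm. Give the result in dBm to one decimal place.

−75.9 dBm

Convert to linear, add, convert back:
P₁ = 2.45×10⁻¹¹ W, P₂ = 1.10×10⁻¹² W
P_tot = 2.56×10⁻¹¹ W → 10 log₁₀(P_tot / 10⁻³) = −75.9 dBm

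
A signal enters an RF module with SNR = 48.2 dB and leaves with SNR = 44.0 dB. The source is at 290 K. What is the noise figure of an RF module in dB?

NF (dB) = SNR_in(dB) − SNR_out(dB) when the source is at T₀
NF = 48.2 − 44.0 = 4.2 dB

4.2 dB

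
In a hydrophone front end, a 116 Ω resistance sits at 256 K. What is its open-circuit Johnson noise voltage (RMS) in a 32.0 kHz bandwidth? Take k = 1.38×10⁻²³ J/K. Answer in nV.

229 nV

V_n = √(4kTRB)
4kTRB = 4 × 1.38×10⁻²³ × 256 × 1.16×10² × 3.20×10⁴ = 5.25×10⁻¹⁴ V²
V_n = √(5.25×10⁻¹⁴) = 2.29×10⁻⁷ V = 229 nV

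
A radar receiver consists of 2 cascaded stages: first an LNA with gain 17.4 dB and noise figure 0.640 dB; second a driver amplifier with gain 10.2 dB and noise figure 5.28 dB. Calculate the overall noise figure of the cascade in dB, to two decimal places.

Convert to linear (a loss of L dB is a gain of −L dB): F_i = 10^(NF_i/10), G_i = 10^(G_i,dB/10)
  Stage 1: F_1 = 10^(0.640/10) = 1.159, G_1 = 10^(17.4/10) = 54.95
  Stage 2: F_2 = 10^(5.28/10) = 3.373, G_2 = 10^(10.2/10) = 10.47
Friis cascade:
  F = 1.159 + (3.373 − 1)/54.95 = 1.202
NF = 10 log₁₀(1.202) = 0.80 dB

0.80 dB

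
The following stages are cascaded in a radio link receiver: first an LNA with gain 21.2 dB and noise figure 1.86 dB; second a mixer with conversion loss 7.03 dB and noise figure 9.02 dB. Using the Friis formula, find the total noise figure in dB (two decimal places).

Convert to linear (a loss of L dB is a gain of −L dB): F_i = 10^(NF_i/10), G_i = 10^(G_i,dB/10)
  Stage 1: F_1 = 10^(1.86/10) = 1.535, G_1 = 10^(21.2/10) = 131.8
  Stage 2: F_2 = 10^(9.02/10) = 7.980, G_2 = 10^(−7.03/10) = 0.1982
Friis cascade:
  F = 1.535 + (7.980 − 1)/131.8 = 1.588
NF = 10 log₁₀(1.588) = 2.01 dB

2.01 dB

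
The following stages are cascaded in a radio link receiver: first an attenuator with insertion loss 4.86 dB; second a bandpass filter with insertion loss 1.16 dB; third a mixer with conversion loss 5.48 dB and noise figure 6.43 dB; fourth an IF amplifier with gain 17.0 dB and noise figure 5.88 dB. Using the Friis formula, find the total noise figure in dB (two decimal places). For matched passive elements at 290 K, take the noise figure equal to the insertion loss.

17.65 dB

Convert to linear (a loss of L dB is a gain of −L dB): F_i = 10^(NF_i/10), G_i = 10^(G_i,dB/10)
  Stage 1: F_1 = 10^(4.86/10) = 3.062, G_1 = 10^(−4.86/10) = 0.3266
  Stage 2: F_2 = 10^(1.16/10) = 1.306, G_2 = 10^(−1.16/10) = 0.7656
  Stage 3: F_3 = 10^(6.43/10) = 4.395, G_3 = 10^(−5.48/10) = 0.2831
  Stage 4: F_4 = 10^(5.88/10) = 3.873, G_4 = 10^(17.0/10) = 50.12
Friis cascade:
  F = 3.062 + (1.306 − 1)/0.3266 + (4.395 − 1)/0.2500 + (3.873 − 1)/0.07079 = 58.16
NF = 10 log₁₀(58.16) = 17.65 dB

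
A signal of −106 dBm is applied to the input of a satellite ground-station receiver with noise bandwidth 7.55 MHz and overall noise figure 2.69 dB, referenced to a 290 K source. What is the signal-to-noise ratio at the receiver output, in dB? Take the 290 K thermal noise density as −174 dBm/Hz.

−3.5 dB

Noise floor: N = −174 + 10 log₁₀(B) + NF
10 log₁₀(7.55×10⁶) = 68.78 dB
N = −174 + 68.78 + 2.69 = −102.53 dBm
SNR = P_sig − N = −106 − (−102.53) = −3.47 dB → −3.5 dB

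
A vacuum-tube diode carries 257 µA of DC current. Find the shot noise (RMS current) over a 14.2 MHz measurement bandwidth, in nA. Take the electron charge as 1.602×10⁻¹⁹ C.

I_n = √(2qI·B)
2qI·B = 2 × 1.602×10⁻¹⁹ × 2.57×10⁻⁴ × 1.42×10⁷ = 1.17×10⁻¹⁵ A²
I_n = √(1.17×10⁻¹⁵) = 3.42×10⁻⁸ A = 34.2 nA

34.2 nA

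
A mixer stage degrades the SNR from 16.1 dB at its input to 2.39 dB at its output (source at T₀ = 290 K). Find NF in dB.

NF (dB) = SNR_in(dB) − SNR_out(dB) when the source is at T₀
NF = 16.1 − 2.39 = 13.71 dB

13.71 dB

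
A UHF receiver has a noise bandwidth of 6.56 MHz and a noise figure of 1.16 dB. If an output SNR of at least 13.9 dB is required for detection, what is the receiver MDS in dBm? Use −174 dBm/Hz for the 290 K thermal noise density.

−90.8 dBm

Sensitivity = −174 + 10 log₁₀(B) + NF + SNR_min
= −174 + 68.17 + 1.16 + 13.9
= −90.77 dBm → −90.8 dBm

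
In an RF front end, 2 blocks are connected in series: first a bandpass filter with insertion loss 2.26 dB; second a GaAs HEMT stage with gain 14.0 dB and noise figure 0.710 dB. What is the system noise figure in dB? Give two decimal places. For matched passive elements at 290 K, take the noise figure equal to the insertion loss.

Convert to linear (a loss of L dB is a gain of −L dB): F_i = 10^(NF_i/10), G_i = 10^(G_i,dB/10)
  Stage 1: F_1 = 10^(2.26/10) = 1.683, G_1 = 10^(−2.26/10) = 0.5943
  Stage 2: F_2 = 10^(0.710/10) = 1.178, G_2 = 10^(14.0/10) = 25.12
Friis cascade:
  F = 1.683 + (1.178 − 1)/0.5943 = 1.982
NF = 10 log₁₀(1.982) = 2.97 dB

2.97 dB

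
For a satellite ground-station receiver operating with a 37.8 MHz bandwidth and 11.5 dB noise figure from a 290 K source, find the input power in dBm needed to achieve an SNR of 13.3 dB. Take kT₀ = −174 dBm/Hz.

Sensitivity = −174 + 10 log₁₀(B) + NF + SNR_min
= −174 + 75.77 + 11.5 + 13.3
= −73.43 dBm → −73.4 dBm

−73.4 dBm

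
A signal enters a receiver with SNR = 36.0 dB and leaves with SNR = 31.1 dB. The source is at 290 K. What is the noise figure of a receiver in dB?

4.9 dB

NF (dB) = SNR_in(dB) − SNR_out(dB) when the source is at T₀
NF = 36.0 − 31.1 = 4.9 dB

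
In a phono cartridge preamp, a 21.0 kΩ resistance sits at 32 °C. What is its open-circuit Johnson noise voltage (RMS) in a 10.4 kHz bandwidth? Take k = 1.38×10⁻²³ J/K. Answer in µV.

1.92 µV

T = 32 °C + 273.15 = 305.15 K
V_n = √(4kTRB)
4kTRB = 4 × 1.38×10⁻²³ × 305.15 × 2.10×10⁴ × 1.04×10⁴ = 3.68×10⁻¹² V²
V_n = √(3.68×10⁻¹²) = 1.92×10⁻⁶ V = 1.92 µV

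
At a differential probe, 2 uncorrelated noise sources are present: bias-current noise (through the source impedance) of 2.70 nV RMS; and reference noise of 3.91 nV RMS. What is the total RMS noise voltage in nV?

4.75 nV

Uncorrelated sources add in power (mean-square): V_tot = √(ΣV_i²)
V_tot = √[(2.70×10⁻⁹)² + (3.91×10⁻⁹)²] = 4.75×10⁻⁹ V = 4.75 nV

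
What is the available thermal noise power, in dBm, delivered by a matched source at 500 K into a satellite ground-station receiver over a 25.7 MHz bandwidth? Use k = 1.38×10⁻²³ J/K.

−97.5 dBm

P_n = kTB = 1.38×10⁻²³ × 500 × 2.57×10⁷ = 1.77×10⁻¹³ W
In dBm: 10 log₁₀(1.77×10⁻¹³ / 10⁻³) = −97.5 dBm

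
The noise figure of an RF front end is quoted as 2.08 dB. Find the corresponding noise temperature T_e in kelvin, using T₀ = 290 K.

178 K

F = 10^(2.08/10) = 1.61436
T_e = (F − 1)·T₀ = (1.61436 − 1) × 290 = 178 K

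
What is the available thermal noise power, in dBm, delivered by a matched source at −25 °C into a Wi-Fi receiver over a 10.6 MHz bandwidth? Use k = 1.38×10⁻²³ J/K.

T = −25 °C + 273.15 = 248.15 K
P_n = kTB = 1.38×10⁻²³ × 248.15 × 1.06×10⁷ = 3.63×10⁻¹⁴ W
In dBm: 10 log₁₀(3.63×10⁻¹⁴ / 10⁻³) = −104.4 dBm

−104.4 dBm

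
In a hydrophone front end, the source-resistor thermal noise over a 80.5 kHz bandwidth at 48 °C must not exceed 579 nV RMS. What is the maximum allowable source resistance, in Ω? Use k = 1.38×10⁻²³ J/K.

T = 48 °C + 273.15 = 321.15 K
Johnson–Nyquist: V_n = √(4kTRB) ⇒ R = V_n² / (4kTB)
4kTB = 4 × 1.38×10⁻²³ × 321.15 × 8.05×10⁴ = 1.43×10⁻¹⁵
R = (5.79×10⁻⁷)² / 1.43×10⁻¹⁵ = 2.35×10² Ω = 235 Ω

235 Ω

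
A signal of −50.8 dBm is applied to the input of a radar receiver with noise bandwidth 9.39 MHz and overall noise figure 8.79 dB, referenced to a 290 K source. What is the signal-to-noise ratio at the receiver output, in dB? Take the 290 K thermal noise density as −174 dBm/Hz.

44.7 dB

Noise floor: N = −174 + 10 log₁₀(B) + NF
10 log₁₀(9.39×10⁶) = 69.73 dB
N = −174 + 69.73 + 8.79 = −95.48 dBm
SNR = P_sig − N = −50.8 − (−95.48) = 44.68 dB → 44.7 dB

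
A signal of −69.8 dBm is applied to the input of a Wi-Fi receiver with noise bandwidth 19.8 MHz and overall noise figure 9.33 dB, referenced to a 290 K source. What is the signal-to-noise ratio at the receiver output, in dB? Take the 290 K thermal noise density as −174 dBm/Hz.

Noise floor: N = −174 + 10 log₁₀(B) + NF
10 log₁₀(1.98×10⁷) = 72.97 dB
N = −174 + 72.97 + 9.33 = −91.70 dBm
SNR = P_sig − N = −69.8 − (−91.70) = 21.90 dB → 21.9 dB

21.9 dB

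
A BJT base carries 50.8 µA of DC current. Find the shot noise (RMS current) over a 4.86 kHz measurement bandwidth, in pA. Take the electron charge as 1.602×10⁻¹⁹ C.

281 pA

I_n = √(2qI·B)
2qI·B = 2 × 1.602×10⁻¹⁹ × 5.08×10⁻⁵ × 4.86×10³ = 7.91×10⁻²⁰ A²
I_n = √(7.91×10⁻²⁰) = 2.81×10⁻¹⁰ A = 281 pA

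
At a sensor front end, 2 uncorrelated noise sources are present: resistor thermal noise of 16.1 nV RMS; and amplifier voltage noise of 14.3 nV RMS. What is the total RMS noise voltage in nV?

21.5 nV

Uncorrelated sources add in power (mean-square): V_tot = √(ΣV_i²)
V_tot = √[(1.61×10⁻⁸)² + (1.43×10⁻⁸)²] = 2.15×10⁻⁸ V = 21.5 nV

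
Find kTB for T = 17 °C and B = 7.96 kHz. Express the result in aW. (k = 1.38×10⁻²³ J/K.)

31.9 aW

T = 17 °C + 273.15 = 290.15 K
P_n = kTB = 1.38×10⁻²³ × 290.15 × 7.96×10³ = 3.19×10⁻¹⁷ W = 31.9 aW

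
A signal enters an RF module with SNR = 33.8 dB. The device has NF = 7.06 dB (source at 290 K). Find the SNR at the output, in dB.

By definition F = SNR_in/SNR_out, so in dB: SNR_out = SNR_in − NF
SNR_out = 33.8 − 7.06 = 26.74 dB

26.74 dB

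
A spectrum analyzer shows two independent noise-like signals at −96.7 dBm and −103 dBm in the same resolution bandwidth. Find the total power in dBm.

−95.8 dBm

Convert to linear, add, convert back:
P₁ = 2.14×10⁻¹³ W, P₂ = 5.01×10⁻¹⁴ W
P_tot = 2.64×10⁻¹³ W → 10 log₁₀(P_tot / 10⁻³) = −95.8 dBm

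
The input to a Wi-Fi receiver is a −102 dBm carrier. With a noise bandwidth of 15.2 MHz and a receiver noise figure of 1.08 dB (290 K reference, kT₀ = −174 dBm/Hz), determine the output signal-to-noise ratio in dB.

−0.9 dB

Noise floor: N = −174 + 10 log₁₀(B) + NF
10 log₁₀(1.52×10⁷) = 71.82 dB
N = −174 + 71.82 + 1.08 = −101.10 dBm
SNR = P_sig − N = −102 − (−101.10) = −0.90 dB → −0.9 dB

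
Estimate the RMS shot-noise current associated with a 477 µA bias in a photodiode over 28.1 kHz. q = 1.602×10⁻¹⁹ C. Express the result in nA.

2.07 nA

I_n = √(2qI·B)
2qI·B = 2 × 1.602×10⁻¹⁹ × 4.77×10⁻⁴ × 2.81×10⁴ = 4.29×10⁻¹⁸ A²
I_n = √(4.29×10⁻¹⁸) = 2.07×10⁻⁹ A = 2.07 nA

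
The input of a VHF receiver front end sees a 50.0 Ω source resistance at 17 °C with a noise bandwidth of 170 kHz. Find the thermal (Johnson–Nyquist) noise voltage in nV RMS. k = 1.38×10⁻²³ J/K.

T = 17 °C + 273.15 = 290.15 K
V_n = √(4kTRB)
4kTRB = 4 × 1.38×10⁻²³ × 290.15 × 5.00×10¹ × 1.70×10⁵ = 1.36×10⁻¹³ V²
V_n = √(1.36×10⁻¹³) = 3.69×10⁻⁷ V = 369 nV

369 nV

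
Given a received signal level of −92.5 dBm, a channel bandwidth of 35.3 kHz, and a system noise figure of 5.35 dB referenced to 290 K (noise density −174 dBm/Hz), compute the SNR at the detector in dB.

Noise floor: N = −174 + 10 log₁₀(B) + NF
10 log₁₀(3.53×10⁴) = 45.48 dB
N = −174 + 45.48 + 5.35 = −123.17 dBm
SNR = P_sig − N = −92.5 − (−123.17) = 30.67 dB → 30.7 dB

30.7 dB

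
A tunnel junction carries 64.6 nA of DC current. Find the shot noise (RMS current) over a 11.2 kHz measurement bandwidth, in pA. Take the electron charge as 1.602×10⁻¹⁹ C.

15.2 pA

I_n = √(2qI·B)
2qI·B = 2 × 1.602×10⁻¹⁹ × 6.46×10⁻⁸ × 1.12×10⁴ = 2.32×10⁻²² A²
I_n = √(2.32×10⁻²²) = 1.52×10⁻¹¹ A = 15.2 pA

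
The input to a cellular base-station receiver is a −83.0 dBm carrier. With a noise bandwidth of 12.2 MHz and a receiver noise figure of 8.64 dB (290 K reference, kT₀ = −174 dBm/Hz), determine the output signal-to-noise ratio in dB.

11.5 dB

Noise floor: N = −174 + 10 log₁₀(B) + NF
10 log₁₀(1.22×10⁷) = 70.86 dB
N = −174 + 70.86 + 8.64 = −94.50 dBm
SNR = P_sig − N = −83.0 − (−94.50) = 11.50 dB → 11.5 dB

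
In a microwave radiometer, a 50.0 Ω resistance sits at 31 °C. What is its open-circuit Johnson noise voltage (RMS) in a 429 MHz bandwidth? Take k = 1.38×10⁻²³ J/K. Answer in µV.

19.0 µV

T = 31 °C + 273.15 = 304.15 K
V_n = √(4kTRB)
4kTRB = 4 × 1.38×10⁻²³ × 304.15 × 5.00×10¹ × 4.29×10⁸ = 3.60×10⁻¹⁰ V²
V_n = √(3.60×10⁻¹⁰) = 1.90×10⁻⁵ V = 19.0 µV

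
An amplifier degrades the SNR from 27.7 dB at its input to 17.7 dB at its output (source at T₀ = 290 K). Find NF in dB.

NF (dB) = SNR_in(dB) − SNR_out(dB) when the source is at T₀
NF = 27.7 − 17.7 = 10.0 dB

10.0 dB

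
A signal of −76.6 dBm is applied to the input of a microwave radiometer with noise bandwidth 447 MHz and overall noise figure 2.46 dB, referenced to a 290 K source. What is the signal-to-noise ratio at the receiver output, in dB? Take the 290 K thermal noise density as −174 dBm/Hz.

8.4 dB

Noise floor: N = −174 + 10 log₁₀(B) + NF
10 log₁₀(4.47×10⁸) = 86.5 dB
N = −174 + 86.5 + 2.46 = −85.04 dBm
SNR = P_sig − N = −76.6 − (−85.04) = 8.44 dB → 8.4 dB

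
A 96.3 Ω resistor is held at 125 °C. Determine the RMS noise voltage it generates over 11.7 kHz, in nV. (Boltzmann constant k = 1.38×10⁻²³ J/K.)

T = 125 °C + 273.15 = 398.15 K
V_n = √(4kTRB)
4kTRB = 4 × 1.38×10⁻²³ × 398.15 × 9.63×10¹ × 1.17×10⁴ = 2.48×10⁻¹⁴ V²
V_n = √(2.48×10⁻¹⁴) = 1.57×10⁻⁷ V = 157 nV

157 nV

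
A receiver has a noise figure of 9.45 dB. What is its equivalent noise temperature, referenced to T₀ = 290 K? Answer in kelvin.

F = 10^(9.45/10) = 8.81049
T_e = (F − 1)·T₀ = (8.81049 − 1) × 290 = 2265 K

2265 K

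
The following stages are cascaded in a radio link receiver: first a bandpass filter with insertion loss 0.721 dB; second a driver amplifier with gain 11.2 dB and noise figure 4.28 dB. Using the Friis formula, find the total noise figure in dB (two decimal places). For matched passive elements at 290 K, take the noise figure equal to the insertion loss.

5.00 dB

Convert to linear (a loss of L dB is a gain of −L dB): F_i = 10^(NF_i/10), G_i = 10^(G_i,dB/10)
  Stage 1: F_1 = 10^(0.721/10) = 1.181, G_1 = 10^(−0.721/10) = 0.8470
  Stage 2: F_2 = 10^(4.28/10) = 2.679, G_2 = 10^(11.2/10) = 13.18
Friis cascade:
  F = 1.181 + (2.679 − 1)/0.8470 = 3.163
NF = 10 log₁₀(3.163) = 5.00 dB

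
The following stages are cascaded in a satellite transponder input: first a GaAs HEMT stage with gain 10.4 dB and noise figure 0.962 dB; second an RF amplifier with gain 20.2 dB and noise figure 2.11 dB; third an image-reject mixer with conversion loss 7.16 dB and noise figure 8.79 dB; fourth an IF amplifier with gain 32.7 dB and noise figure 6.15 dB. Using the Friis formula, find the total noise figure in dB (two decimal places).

1.22 dB

Convert to linear (a loss of L dB is a gain of −L dB): F_i = 10^(NF_i/10), G_i = 10^(G_i,dB/10)
  Stage 1: F_1 = 10^(0.962/10) = 1.248, G_1 = 10^(10.4/10) = 10.96
  Stage 2: F_2 = 10^(2.11/10) = 1.626, G_2 = 10^(20.2/10) = 104.7
  Stage 3: F_3 = 10^(8.79/10) = 7.568, G_3 = 10^(−7.16/10) = 0.1923
  Stage 4: F_4 = 10^(6.15/10) = 4.121, G_4 = 10^(32.7/10) = 1862
Friis cascade:
  F = 1.248 + (1.626 − 1)/10.96 + (7.568 − 1)/1148 + (4.121 − 1)/220.8 = 1.325
NF = 10 log₁₀(1.325) = 1.22 dB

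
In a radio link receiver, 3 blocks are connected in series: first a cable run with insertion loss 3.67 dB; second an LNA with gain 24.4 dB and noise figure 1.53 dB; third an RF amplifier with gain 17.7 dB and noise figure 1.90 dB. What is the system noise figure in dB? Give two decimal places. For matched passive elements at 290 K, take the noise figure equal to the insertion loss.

5.21 dB

Convert to linear (a loss of L dB is a gain of −L dB): F_i = 10^(NF_i/10), G_i = 10^(G_i,dB/10)
  Stage 1: F_1 = 10^(3.67/10) = 2.328, G_1 = 10^(−3.67/10) = 0.4295
  Stage 2: F_2 = 10^(1.53/10) = 1.422, G_2 = 10^(24.4/10) = 275.4
  Stage 3: F_3 = 10^(1.90/10) = 1.549, G_3 = 10^(17.7/10) = 58.88
Friis cascade:
  F = 2.328 + (1.422 − 1)/0.4295 + (1.549 − 1)/118.3 = 3.316
NF = 10 log₁₀(3.316) = 5.21 dB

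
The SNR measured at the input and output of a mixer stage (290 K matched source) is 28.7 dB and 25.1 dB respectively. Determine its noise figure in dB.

NF (dB) = SNR_in(dB) − SNR_out(dB) when the source is at T₀
NF = 28.7 − 25.1 = 3.6 dB

3.6 dB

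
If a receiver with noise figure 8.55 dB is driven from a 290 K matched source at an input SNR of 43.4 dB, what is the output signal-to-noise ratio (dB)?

34.85 dB

By definition F = SNR_in/SNR_out, so in dB: SNR_out = SNR_in − NF
SNR_out = 43.4 − 8.55 = 34.85 dB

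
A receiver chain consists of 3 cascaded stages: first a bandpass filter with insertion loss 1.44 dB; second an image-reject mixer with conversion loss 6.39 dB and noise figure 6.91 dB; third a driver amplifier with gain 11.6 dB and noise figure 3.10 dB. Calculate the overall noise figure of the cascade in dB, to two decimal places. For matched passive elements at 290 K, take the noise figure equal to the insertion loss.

Convert to linear (a loss of L dB is a gain of −L dB): F_i = 10^(NF_i/10), G_i = 10^(G_i,dB/10)
  Stage 1: F_1 = 10^(1.44/10) = 1.393, G_1 = 10^(−1.44/10) = 0.7178
  Stage 2: F_2 = 10^(6.91/10) = 4.909, G_2 = 10^(−6.39/10) = 0.2296
  Stage 3: F_3 = 10^(3.10/10) = 2.042, G_3 = 10^(11.6/10) = 14.45
Friis cascade:
  F = 1.393 + (4.909 − 1)/0.7178 + (2.042 − 1)/0.1648 = 13.16
NF = 10 log₁₀(13.16) = 11.19 dB

11.19 dB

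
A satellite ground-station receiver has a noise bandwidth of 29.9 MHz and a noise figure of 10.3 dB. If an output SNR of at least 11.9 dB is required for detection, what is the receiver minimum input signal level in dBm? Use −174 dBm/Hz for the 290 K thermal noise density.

Sensitivity = −174 + 10 log₁₀(B) + NF + SNR_min
= −174 + 74.76 + 10.3 + 11.9
= −77.04 dBm → −77.0 dBm

−77.0 dBm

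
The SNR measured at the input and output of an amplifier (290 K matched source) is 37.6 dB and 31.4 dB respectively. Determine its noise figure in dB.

6.2 dB

NF (dB) = SNR_in(dB) − SNR_out(dB) when the source is at T₀
NF = 37.6 − 31.4 = 6.2 dB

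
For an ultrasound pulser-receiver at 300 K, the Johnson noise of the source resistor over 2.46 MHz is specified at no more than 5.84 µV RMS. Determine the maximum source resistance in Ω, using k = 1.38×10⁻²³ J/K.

Johnson–Nyquist: V_n = √(4kTRB) ⇒ R = V_n² / (4kTB)
4kTB = 4 × 1.38×10⁻²³ × 300 × 2.46×10⁶ = 4.07×10⁻¹⁴
R = (5.84×10⁻⁶)² / 4.07×10⁻¹⁴ = 8.37×10² Ω = 837 Ω

837 Ω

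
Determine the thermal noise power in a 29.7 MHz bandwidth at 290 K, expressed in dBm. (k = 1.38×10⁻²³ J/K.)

−99.2 dBm

P_n = kTB = 1.38×10⁻²³ × 290 × 2.97×10⁷ = 1.19×10⁻¹³ W
In dBm: 10 log₁₀(1.19×10⁻¹³ / 10⁻³) = −99.2 dBm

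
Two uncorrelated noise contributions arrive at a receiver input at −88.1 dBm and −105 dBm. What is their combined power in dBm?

−88.0 dBm

Convert to linear, add, convert back:
P₁ = 1.55×10⁻¹² W, P₂ = 3.16×10⁻¹⁴ W
P_tot = 1.58×10⁻¹² W → 10 log₁₀(P_tot / 10⁻³) = −88.0 dBm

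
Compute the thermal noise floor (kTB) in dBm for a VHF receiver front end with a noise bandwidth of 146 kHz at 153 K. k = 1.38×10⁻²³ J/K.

−125.1 dBm

P_n = kTB = 1.38×10⁻²³ × 153 × 1.46×10⁵ = 3.08×10⁻¹⁶ W
In dBm: 10 log₁₀(3.08×10⁻¹⁶ / 10⁻³) = −125.1 dBm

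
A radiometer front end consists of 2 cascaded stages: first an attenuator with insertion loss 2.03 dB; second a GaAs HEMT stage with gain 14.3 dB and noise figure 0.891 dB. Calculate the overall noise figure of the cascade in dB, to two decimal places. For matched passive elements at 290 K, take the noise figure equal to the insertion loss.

2.92 dB

Convert to linear (a loss of L dB is a gain of −L dB): F_i = 10^(NF_i/10), G_i = 10^(G_i,dB/10)
  Stage 1: F_1 = 10^(2.03/10) = 1.596, G_1 = 10^(−2.03/10) = 0.6266
  Stage 2: F_2 = 10^(0.891/10) = 1.228, G_2 = 10^(14.3/10) = 26.92
Friis cascade:
  F = 1.596 + (1.228 − 1)/0.6266 = 1.959
NF = 10 log₁₀(1.959) = 2.92 dB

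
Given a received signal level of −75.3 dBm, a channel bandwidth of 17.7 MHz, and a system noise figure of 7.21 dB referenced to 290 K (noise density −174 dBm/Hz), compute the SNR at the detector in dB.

Noise floor: N = −174 + 10 log₁₀(B) + NF
10 log₁₀(1.77×10⁷) = 72.48 dB
N = −174 + 72.48 + 7.21 = −94.31 dBm
SNR = P_sig − N = −75.3 − (−94.31) = 19.01 dB → 19.0 dB

19.0 dB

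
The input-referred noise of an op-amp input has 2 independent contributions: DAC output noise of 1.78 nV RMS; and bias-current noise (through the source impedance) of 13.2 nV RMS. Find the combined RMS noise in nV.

Uncorrelated sources add in power (mean-square): V_tot = √(ΣV_i²)
V_tot = √[(1.78×10⁻⁹)² + (1.32×10⁻⁸)²] = 1.33×10⁻⁸ V = 13.3 nV

13.3 nV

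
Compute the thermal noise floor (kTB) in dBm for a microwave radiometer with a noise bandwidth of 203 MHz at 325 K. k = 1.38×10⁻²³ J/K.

P_n = kTB = 1.38×10⁻²³ × 325 × 2.03×10⁸ = 9.10×10⁻¹³ W
In dBm: 10 log₁₀(9.10×10⁻¹³ / 10⁻³) = −90.4 dBm

−90.4 dBm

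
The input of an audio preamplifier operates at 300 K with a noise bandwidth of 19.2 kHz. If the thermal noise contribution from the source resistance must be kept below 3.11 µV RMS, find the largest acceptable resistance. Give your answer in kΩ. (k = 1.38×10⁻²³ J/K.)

Johnson–Nyquist: V_n = √(4kTRB) ⇒ R = V_n² / (4kTB)
4kTB = 4 × 1.38×10⁻²³ × 300 × 1.92×10⁴ = 3.18×10⁻¹⁶
R = (3.11×10⁻⁶)² / 3.18×10⁻¹⁶ = 3.04×10⁴ Ω = 30.4 kΩ

30.4 kΩ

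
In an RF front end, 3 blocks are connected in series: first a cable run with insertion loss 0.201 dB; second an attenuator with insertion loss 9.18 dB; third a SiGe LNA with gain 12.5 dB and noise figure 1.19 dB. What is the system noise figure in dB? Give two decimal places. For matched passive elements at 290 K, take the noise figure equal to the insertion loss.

10.57 dB

Convert to linear (a loss of L dB is a gain of −L dB): F_i = 10^(NF_i/10), G_i = 10^(G_i,dB/10)
  Stage 1: F_1 = 10^(0.201/10) = 1.047, G_1 = 10^(−0.201/10) = 0.9548
  Stage 2: F_2 = 10^(9.18/10) = 8.279, G_2 = 10^(−9.18/10) = 0.1208
  Stage 3: F_3 = 10^(1.19/10) = 1.315, G_3 = 10^(12.5/10) = 17.78
Friis cascade:
  F = 1.047 + (8.279 − 1)/0.9548 + (1.315 − 1)/0.1153 = 11.41
NF = 10 log₁₀(11.41) = 10.57 dB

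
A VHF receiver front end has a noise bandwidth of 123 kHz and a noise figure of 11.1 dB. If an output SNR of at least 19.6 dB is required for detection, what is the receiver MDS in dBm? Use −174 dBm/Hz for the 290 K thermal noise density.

Sensitivity = −174 + 10 log₁₀(B) + NF + SNR_min
= −174 + 50.9 + 11.1 + 19.6
= −92.4 dBm → −92.4 dBm

−92.4 dBm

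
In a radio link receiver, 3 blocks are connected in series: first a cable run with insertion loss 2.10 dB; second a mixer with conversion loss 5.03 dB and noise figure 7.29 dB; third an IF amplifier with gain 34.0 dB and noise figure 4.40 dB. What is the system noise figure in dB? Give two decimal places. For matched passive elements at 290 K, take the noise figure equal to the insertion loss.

12.49 dB

Convert to linear (a loss of L dB is a gain of −L dB): F_i = 10^(NF_i/10), G_i = 10^(G_i,dB/10)
  Stage 1: F_1 = 10^(2.10/10) = 1.622, G_1 = 10^(−2.10/10) = 0.6166
  Stage 2: F_2 = 10^(7.29/10) = 5.358, G_2 = 10^(−5.03/10) = 0.3141
  Stage 3: F_3 = 10^(4.40/10) = 2.754, G_3 = 10^(34.0/10) = 2512
Friis cascade:
  F = 1.622 + (5.358 − 1)/0.6166 + (2.754 − 1)/0.1936 = 17.75
NF = 10 log₁₀(17.75) = 12.49 dB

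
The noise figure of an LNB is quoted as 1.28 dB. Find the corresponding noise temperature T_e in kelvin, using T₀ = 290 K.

F = 10^(1.28/10) = 1.34276
T_e = (F − 1)·T₀ = (1.34276 − 1) × 290 = 99.4 K

99.4 K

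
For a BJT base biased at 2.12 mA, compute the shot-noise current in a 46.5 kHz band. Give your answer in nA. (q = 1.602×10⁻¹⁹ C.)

5.62 nA

I_n = √(2qI·B)
2qI·B = 2 × 1.602×10⁻¹⁹ × 2.12×10⁻³ × 4.65×10⁴ = 3.16×10⁻¹⁷ A²
I_n = √(3.16×10⁻¹⁷) = 5.62×10⁻⁹ A = 5.62 nA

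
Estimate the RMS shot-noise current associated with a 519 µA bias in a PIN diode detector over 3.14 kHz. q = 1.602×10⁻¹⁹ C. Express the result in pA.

I_n = √(2qI·B)
2qI·B = 2 × 1.602×10⁻¹⁹ × 5.19×10⁻⁴ × 3.14×10³ = 5.22×10⁻¹⁹ A²
I_n = √(5.22×10⁻¹⁹) = 7.23×10⁻¹⁰ A = 723 pA

723 pA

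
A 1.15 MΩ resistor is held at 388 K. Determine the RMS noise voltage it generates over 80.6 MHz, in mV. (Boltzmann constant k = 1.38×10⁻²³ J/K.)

V_n = √(4kTRB)
4kTRB = 4 × 1.38×10⁻²³ × 388 × 1.15×10⁶ × 8.06×10⁷ = 1.99×10⁻⁶ V²
V_n = √(1.99×10⁻⁶) = 1.41×10⁻³ V = 1.41 mV

1.41 mV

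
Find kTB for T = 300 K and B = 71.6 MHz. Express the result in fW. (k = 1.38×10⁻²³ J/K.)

296 fW

P_n = kTB = 1.38×10⁻²³ × 300 × 7.16×10⁷ = 2.96×10⁻¹³ W = 296 fW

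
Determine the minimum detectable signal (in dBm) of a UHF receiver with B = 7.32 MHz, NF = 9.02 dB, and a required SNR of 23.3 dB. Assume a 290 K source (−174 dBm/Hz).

Sensitivity = −174 + 10 log₁₀(B) + NF + SNR_min
= −174 + 68.65 + 9.02 + 23.3
= −73.03 dBm → −73.0 dBm

−73.0 dBm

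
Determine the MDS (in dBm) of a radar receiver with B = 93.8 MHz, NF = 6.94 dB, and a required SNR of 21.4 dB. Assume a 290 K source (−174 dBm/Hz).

−65.9 dBm

Sensitivity = −174 + 10 log₁₀(B) + NF + SNR_min
= −174 + 79.72 + 6.94 + 21.4
= −65.94 dBm → −65.9 dBm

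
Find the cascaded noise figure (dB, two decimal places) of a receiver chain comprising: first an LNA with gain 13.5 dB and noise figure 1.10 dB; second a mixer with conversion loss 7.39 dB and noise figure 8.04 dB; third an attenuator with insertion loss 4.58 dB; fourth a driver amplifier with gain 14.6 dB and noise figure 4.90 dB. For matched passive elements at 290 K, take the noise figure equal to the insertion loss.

Convert to linear (a loss of L dB is a gain of −L dB): F_i = 10^(NF_i/10), G_i = 10^(G_i,dB/10)
  Stage 1: F_1 = 10^(1.10/10) = 1.288, G_1 = 10^(13.5/10) = 22.39
  Stage 2: F_2 = 10^(8.04/10) = 6.368, G_2 = 10^(−7.39/10) = 0.1824
  Stage 3: F_3 = 10^(4.58/10) = 2.871, G_3 = 10^(−4.58/10) = 0.3483
  Stage 4: F_4 = 10^(4.90/10) = 3.090, G_4 = 10^(14.6/10) = 28.84
Friis cascade:
  F = 1.288 + (6.368 − 1)/22.39 + (2.871 − 1)/4.083 + (3.090 − 1)/1.422 = 3.456
NF = 10 log₁₀(3.456) = 5.39 dB

5.39 dB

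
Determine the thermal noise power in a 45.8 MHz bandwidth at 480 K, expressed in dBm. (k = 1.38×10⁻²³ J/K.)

P_n = kTB = 1.38×10⁻²³ × 480 × 4.58×10⁷ = 3.03×10⁻¹³ W
In dBm: 10 log₁₀(3.03×10⁻¹³ / 10⁻³) = −95.2 dBm

−95.2 dBm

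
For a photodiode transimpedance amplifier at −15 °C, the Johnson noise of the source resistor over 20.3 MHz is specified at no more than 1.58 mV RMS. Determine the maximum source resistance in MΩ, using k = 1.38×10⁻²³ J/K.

8.63 MΩ

T = −15 °C + 273.15 = 258.15 K
Johnson–Nyquist: V_n = √(4kTRB) ⇒ R = V_n² / (4kTB)
4kTB = 4 × 1.38×10⁻²³ × 258.15 × 2.03×10⁷ = 2.89×10⁻¹³
R = (1.58×10⁻³)² / 2.89×10⁻¹³ = 8.63×10⁶ Ω = 8.63 MΩ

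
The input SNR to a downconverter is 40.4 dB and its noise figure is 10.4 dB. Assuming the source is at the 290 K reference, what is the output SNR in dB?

30.0 dB

By definition F = SNR_in/SNR_out, so in dB: SNR_out = SNR_in − NF
SNR_out = 40.4 − 10.4 = 30.0 dB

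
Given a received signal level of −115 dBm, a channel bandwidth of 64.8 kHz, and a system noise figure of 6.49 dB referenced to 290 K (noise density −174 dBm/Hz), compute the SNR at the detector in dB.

Noise floor: N = −174 + 10 log₁₀(B) + NF
10 log₁₀(6.48×10⁴) = 48.12 dB
N = −174 + 48.12 + 6.49 = −119.39 dBm
SNR = P_sig − N = −115 − (−119.39) = 4.39 dB → 4.4 dB

4.4 dB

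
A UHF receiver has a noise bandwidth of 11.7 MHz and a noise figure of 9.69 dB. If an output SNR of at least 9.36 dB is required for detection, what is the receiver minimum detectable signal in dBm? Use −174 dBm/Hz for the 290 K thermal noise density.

−84.3 dBm

Sensitivity = −174 + 10 log₁₀(B) + NF + SNR_min
= −174 + 70.68 + 9.69 + 9.36
= −84.27 dBm → −84.3 dBm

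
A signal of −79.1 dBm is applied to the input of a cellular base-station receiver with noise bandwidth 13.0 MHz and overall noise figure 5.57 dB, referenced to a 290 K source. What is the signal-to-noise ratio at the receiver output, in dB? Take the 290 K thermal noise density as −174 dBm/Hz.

Noise floor: N = −174 + 10 log₁₀(B) + NF
10 log₁₀(1.30×10⁷) = 71.14 dB
N = −174 + 71.14 + 5.57 = −97.29 dBm
SNR = P_sig − N = −79.1 − (−97.29) = 18.19 dB → 18.2 dB

18.2 dB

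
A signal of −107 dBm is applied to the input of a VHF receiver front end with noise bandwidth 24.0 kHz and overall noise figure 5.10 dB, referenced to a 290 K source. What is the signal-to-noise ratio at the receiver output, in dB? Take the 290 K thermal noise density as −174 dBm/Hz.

Noise floor: N = −174 + 10 log₁₀(B) + NF
10 log₁₀(2.40×10⁴) = 43.8 dB
N = −174 + 43.8 + 5.10 = −125.10 dBm
SNR = P_sig − N = −107 − (−125.10) = 18.10 dB → 18.1 dB

18.1 dB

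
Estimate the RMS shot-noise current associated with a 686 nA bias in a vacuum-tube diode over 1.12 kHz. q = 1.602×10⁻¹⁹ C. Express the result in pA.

15.7 pA

I_n = √(2qI·B)
2qI·B = 2 × 1.602×10⁻¹⁹ × 6.86×10⁻⁷ × 1.12×10³ = 2.46×10⁻²² A²
I_n = √(2.46×10⁻²²) = 1.57×10⁻¹¹ A = 15.7 pA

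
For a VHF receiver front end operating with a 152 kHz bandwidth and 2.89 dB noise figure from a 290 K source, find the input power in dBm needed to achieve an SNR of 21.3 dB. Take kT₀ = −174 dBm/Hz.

−98.0 dBm

Sensitivity = −174 + 10 log₁₀(B) + NF + SNR_min
= −174 + 51.82 + 2.89 + 21.3
= −97.99 dBm → −98.0 dBm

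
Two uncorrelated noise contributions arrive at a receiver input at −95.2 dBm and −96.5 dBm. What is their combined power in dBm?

−92.8 dBm

Convert to linear, add, convert back:
P₁ = 3.02×10⁻¹³ W, P₂ = 2.24×10⁻¹³ W
P_tot = 5.26×10⁻¹³ W → 10 log₁₀(P_tot / 10⁻³) = −92.8 dBm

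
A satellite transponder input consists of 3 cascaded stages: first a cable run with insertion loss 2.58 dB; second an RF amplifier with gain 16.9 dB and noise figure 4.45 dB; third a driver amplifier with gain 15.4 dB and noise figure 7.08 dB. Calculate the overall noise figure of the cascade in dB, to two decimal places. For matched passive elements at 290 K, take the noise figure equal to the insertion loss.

Convert to linear (a loss of L dB is a gain of −L dB): F_i = 10^(NF_i/10), G_i = 10^(G_i,dB/10)
  Stage 1: F_1 = 10^(2.58/10) = 1.811, G_1 = 10^(−2.58/10) = 0.5521
  Stage 2: F_2 = 10^(4.45/10) = 2.786, G_2 = 10^(16.9/10) = 48.98
  Stage 3: F_3 = 10^(7.08/10) = 5.105, G_3 = 10^(15.4/10) = 34.67
Friis cascade:
  F = 1.811 + (2.786 − 1)/0.5521 + (5.105 − 1)/27.04 = 5.198
NF = 10 log₁₀(5.198) = 7.16 dB

7.16 dB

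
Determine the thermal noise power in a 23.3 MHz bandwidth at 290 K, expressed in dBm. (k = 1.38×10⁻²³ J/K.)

P_n = kTB = 1.38×10⁻²³ × 290 × 2.33×10⁷ = 9.32×10⁻¹⁴ W
In dBm: 10 log₁₀(9.32×10⁻¹⁴ / 10⁻³) = −100.3 dBm

−100.3 dBm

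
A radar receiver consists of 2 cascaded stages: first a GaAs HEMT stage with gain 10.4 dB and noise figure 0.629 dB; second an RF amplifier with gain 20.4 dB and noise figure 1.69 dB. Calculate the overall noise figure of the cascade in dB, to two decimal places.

Convert to linear (a loss of L dB is a gain of −L dB): F_i = 10^(NF_i/10), G_i = 10^(G_i,dB/10)
  Stage 1: F_1 = 10^(0.629/10) = 1.156, G_1 = 10^(10.4/10) = 10.96
  Stage 2: F_2 = 10^(1.69/10) = 1.476, G_2 = 10^(20.4/10) = 109.6
Friis cascade:
  F = 1.156 + (1.476 − 1)/10.96 = 1.199
NF = 10 log₁₀(1.199) = 0.79 dB

0.79 dB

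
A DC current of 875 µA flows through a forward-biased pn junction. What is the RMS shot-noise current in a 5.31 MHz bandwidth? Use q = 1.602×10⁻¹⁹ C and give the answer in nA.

I_n = √(2qI·B)
2qI·B = 2 × 1.602×10⁻¹⁹ × 8.75×10⁻⁴ × 5.31×10⁶ = 1.49×10⁻¹⁵ A²
I_n = √(1.49×10⁻¹⁵) = 3.86×10⁻⁸ A = 38.6 nA

38.6 nA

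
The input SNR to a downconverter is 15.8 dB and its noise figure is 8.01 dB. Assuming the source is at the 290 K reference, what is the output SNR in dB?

7.79 dB

By definition F = SNR_in/SNR_out, so in dB: SNR_out = SNR_in − NF
SNR_out = 15.8 − 8.01 = 7.79 dB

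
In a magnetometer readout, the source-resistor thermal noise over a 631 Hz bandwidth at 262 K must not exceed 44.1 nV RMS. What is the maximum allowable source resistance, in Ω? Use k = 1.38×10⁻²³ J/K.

213 Ω

Johnson–Nyquist: V_n = √(4kTRB) ⇒ R = V_n² / (4kTB)
4kTB = 4 × 1.38×10⁻²³ × 262 × 6.31×10² = 9.13×10⁻¹⁸
R = (4.41×10⁻⁸)² / 9.13×10⁻¹⁸ = 2.13×10² Ω = 213 Ω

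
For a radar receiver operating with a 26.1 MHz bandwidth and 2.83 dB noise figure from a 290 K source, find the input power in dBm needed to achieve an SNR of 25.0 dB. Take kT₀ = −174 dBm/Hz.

Sensitivity = −174 + 10 log₁₀(B) + NF + SNR_min
= −174 + 74.17 + 2.83 + 25.0
= −72.00 dBm → −72.0 dBm

−72.0 dBm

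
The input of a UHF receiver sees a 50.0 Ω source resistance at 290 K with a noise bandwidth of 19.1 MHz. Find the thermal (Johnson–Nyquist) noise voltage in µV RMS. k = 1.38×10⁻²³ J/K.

V_n = √(4kTRB)
4kTRB = 4 × 1.38×10⁻²³ × 290 × 5.00×10¹ × 1.91×10⁷ = 1.53×10⁻¹¹ V²
V_n = √(1.53×10⁻¹¹) = 3.91×10⁻⁶ V = 3.91 µV

3.91 µV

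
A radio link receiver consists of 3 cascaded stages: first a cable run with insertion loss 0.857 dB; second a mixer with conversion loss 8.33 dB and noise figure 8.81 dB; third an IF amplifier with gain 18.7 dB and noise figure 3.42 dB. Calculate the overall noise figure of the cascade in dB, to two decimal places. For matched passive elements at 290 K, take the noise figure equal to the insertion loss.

Convert to linear (a loss of L dB is a gain of −L dB): F_i = 10^(NF_i/10), G_i = 10^(G_i,dB/10)
  Stage 1: F_1 = 10^(0.857/10) = 1.218, G_1 = 10^(−0.857/10) = 0.8209
  Stage 2: F_2 = 10^(8.81/10) = 7.603, G_2 = 10^(−8.33/10) = 0.1469
  Stage 3: F_3 = 10^(3.42/10) = 2.198, G_3 = 10^(18.7/10) = 74.13
Friis cascade:
  F = 1.218 + (7.603 − 1)/0.8209 + (2.198 − 1)/0.1206 = 19.20
NF = 10 log₁₀(19.20) = 12.83 dB

12.83 dB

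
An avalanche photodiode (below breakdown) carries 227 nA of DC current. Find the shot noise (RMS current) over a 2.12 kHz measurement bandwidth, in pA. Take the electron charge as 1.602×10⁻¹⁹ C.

I_n = √(2qI·B)
2qI·B = 2 × 1.602×10⁻¹⁹ × 2.27×10⁻⁷ × 2.12×10³ = 1.54×10⁻²² A²
I_n = √(1.54×10⁻²²) = 1.24×10⁻¹¹ A = 12.4 pA

12.4 pA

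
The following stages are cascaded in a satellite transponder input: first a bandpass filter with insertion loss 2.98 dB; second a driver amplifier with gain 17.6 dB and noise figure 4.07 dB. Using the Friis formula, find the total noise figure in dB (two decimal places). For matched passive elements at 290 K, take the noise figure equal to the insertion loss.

Convert to linear (a loss of L dB is a gain of −L dB): F_i = 10^(NF_i/10), G_i = 10^(G_i,dB/10)
  Stage 1: F_1 = 10^(2.98/10) = 1.986, G_1 = 10^(−2.98/10) = 0.5035
  Stage 2: F_2 = 10^(4.07/10) = 2.553, G_2 = 10^(17.6/10) = 57.54
Friis cascade:
  F = 1.986 + (2.553 − 1)/0.5035 = 5.070
NF = 10 log₁₀(5.070) = 7.05 dB

7.05 dB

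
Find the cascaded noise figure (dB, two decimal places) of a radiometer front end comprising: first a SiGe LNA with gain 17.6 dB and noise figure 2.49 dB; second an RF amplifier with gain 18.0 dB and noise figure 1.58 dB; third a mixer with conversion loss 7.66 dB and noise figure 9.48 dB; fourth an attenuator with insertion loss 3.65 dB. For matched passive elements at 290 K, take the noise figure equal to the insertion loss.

Convert to linear (a loss of L dB is a gain of −L dB): F_i = 10^(NF_i/10), G_i = 10^(G_i,dB/10)
  Stage 1: F_1 = 10^(2.49/10) = 1.774, G_1 = 10^(17.6/10) = 57.54
  Stage 2: F_2 = 10^(1.58/10) = 1.439, G_2 = 10^(18.0/10) = 63.10
  Stage 3: F_3 = 10^(9.48/10) = 8.872, G_3 = 10^(−7.66/10) = 0.1714
  Stage 4: F_4 = 10^(3.65/10) = 2.317, G_4 = 10^(−3.65/10) = 0.4315
Friis cascade:
  F = 1.774 + (1.439 − 1)/57.54 + (8.872 − 1)/3631 + (2.317 − 1)/622.3 = 1.786
NF = 10 log₁₀(1.786) = 2.52 dB

2.52 dB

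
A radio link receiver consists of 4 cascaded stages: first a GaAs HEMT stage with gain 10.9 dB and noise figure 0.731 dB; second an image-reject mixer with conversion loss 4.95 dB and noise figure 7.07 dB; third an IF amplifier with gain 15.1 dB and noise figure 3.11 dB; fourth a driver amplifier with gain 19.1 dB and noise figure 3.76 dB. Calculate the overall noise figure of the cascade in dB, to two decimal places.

2.54 dB

Convert to linear (a loss of L dB is a gain of −L dB): F_i = 10^(NF_i/10), G_i = 10^(G_i,dB/10)
  Stage 1: F_1 = 10^(0.731/10) = 1.183, G_1 = 10^(10.9/10) = 12.30
  Stage 2: F_2 = 10^(7.07/10) = 5.093, G_2 = 10^(−4.95/10) = 0.3199
  Stage 3: F_3 = 10^(3.11/10) = 2.046, G_3 = 10^(15.1/10) = 32.36
  Stage 4: F_4 = 10^(3.76/10) = 2.377, G_4 = 10^(19.1/10) = 81.28
Friis cascade:
  F = 1.183 + (5.093 − 1)/12.30 + (2.046 − 1)/3.936 + (2.377 − 1)/127.4 = 1.793
NF = 10 log₁₀(1.793) = 2.54 dB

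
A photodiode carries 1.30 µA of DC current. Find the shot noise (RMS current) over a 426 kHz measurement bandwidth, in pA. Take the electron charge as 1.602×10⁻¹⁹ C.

I_n = √(2qI·B)
2qI·B = 2 × 1.602×10⁻¹⁹ × 1.30×10⁻⁶ × 4.26×10⁵ = 1.77×10⁻¹⁹ A²
I_n = √(1.77×10⁻¹⁹) = 4.21×10⁻¹⁰ A = 421 pA

421 pA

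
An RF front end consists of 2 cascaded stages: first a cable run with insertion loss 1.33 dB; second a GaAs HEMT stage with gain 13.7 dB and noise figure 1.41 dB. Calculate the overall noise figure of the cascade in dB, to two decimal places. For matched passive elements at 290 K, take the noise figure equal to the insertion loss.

2.74 dB

Convert to linear (a loss of L dB is a gain of −L dB): F_i = 10^(NF_i/10), G_i = 10^(G_i,dB/10)
  Stage 1: F_1 = 10^(1.33/10) = 1.358, G_1 = 10^(−1.33/10) = 0.7362
  Stage 2: F_2 = 10^(1.41/10) = 1.384, G_2 = 10^(13.7/10) = 23.44
Friis cascade:
  F = 1.358 + (1.384 − 1)/0.7362 = 1.879
NF = 10 log₁₀(1.879) = 2.74 dB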